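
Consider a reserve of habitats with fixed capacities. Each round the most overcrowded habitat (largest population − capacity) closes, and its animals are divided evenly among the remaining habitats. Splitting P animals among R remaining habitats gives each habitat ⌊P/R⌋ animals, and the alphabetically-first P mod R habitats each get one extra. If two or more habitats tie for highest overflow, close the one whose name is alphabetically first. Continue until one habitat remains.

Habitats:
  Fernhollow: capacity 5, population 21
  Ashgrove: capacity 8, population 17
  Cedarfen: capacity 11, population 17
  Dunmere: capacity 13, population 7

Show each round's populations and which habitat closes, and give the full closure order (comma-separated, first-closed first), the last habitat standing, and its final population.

Round 1: Ashgrove=17 Cedarfen=17 Dunmere=7 Fernhollow=21 → close Fernhollow (overflow 16)
  21÷3 = 7 each, +1 to first 0
Round 2: Ashgrove=24 Cedarfen=24 Dunmere=14 → close Ashgrove (overflow 16)
  24÷2 = 12 each, +1 to first 0
Round 3: Cedarfen=36 Dunmere=26 → close Cedarfen (overflow 25)
  36÷1 = 36 each, +1 to first 0

Closure order: Fernhollow, Ashgrove, Cedarfen
Last habitat: Dunmere with 62 animals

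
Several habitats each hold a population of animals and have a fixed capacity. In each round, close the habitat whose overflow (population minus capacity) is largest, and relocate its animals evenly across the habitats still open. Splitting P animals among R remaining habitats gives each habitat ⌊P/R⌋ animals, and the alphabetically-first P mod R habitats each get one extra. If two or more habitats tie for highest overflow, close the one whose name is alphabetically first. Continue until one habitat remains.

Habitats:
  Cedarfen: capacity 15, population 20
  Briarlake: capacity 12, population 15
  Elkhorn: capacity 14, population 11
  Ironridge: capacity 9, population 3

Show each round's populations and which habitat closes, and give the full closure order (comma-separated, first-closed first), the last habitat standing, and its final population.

Round 1: Briarlake=15 Cedarfen=20 Elkhorn=11 Ironridge=3 → close Cedarfen (overflow 5)
  20÷3 = 6 each, +1 to first 2
Round 2: Briarlake=22 Elkhorn=18 Ironridge=9 → close Briarlake (overflow 10)
  22÷2 = 11 each, +1 to first 0
Round 3: Elkhorn=29 Ironridge=20 → close Elkhorn (overflow 15)
  29÷1 = 29 each, +1 to first 0

Closure order: Cedarfen, Briarlake, Elkhorn
Last habitat: Ironridge with 49 animals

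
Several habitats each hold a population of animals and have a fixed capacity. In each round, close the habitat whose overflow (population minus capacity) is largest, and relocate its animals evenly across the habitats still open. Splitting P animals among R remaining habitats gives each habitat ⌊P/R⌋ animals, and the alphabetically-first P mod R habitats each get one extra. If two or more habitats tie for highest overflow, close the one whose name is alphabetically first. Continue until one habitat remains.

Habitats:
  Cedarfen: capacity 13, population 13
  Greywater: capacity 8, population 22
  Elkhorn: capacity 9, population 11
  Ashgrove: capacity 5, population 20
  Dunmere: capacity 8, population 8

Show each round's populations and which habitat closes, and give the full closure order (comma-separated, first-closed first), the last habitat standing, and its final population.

Round 1: Ashgrove=20 Cedarfen=13 Dunmere=8 Elkhorn=11 Greywater=22 → close Ashgrove (overflow 15)
  20÷4 = 5 each, +1 to first 0
Round 2: Cedarfen=18 Dunmere=13 Elkhorn=16 Greywater=27 → close Greywater (overflow 19)
  27÷3 = 9 each, +1 to first 0
Round 3: Cedarfen=27 Dunmere=22 Elkhorn=25 → close Elkhorn (overflow 16)
  25÷2 = 12 each, +1 to first 1
Round 4: Cedarfen=40 Dunmere=34 → close Cedarfen (overflow 27)
  40÷1 = 40 each, +1 to first 0

Closure order: Ashgrove, Greywater, Elkhorn, Cedarfen
Last habitat: Dunmere with 74 animals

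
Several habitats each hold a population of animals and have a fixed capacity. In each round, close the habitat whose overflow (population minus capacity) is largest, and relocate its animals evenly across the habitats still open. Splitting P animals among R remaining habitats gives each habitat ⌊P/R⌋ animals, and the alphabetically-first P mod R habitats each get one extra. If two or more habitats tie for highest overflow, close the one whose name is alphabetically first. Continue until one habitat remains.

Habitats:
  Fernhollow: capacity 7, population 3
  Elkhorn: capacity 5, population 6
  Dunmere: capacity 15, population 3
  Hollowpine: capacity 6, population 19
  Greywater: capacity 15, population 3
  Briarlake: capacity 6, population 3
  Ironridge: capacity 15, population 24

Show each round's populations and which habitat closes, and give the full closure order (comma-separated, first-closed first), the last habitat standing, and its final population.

Round 1: Briarlake=3 Dunmere=3 Elkhorn=6 Fernhollow=3 Greywater=3 Hollowpine=19 Ironridge=24 → close Hollowpine (overflow 13)
  19÷6 = 3 each, +1 to first 1
Round 2: Briarlake=7 Dunmere=6 Elkhorn=9 Fernhollow=6 Greywater=6 Ironridge=27 → close Ironridge (overflow 12)
  27÷5 = 5 each, +1 to first 2
Round 3: Briarlake=13 Dunmere=12 Elkhorn=14 Fernhollow=11 Greywater=11 → close Elkhorn (overflow 9)
  14÷4 = 3 each, +1 to first 2
Round 4: Briarlake=17 Dunmere=16 Fernhollow=14 Greywater=14 → close Briarlake (overflow 11)
  17÷3 = 5 each, +1 to first 2
Round 5: Dunmere=22 Fernhollow=20 Greywater=19 → close Fernhollow (overflow 13)
  20÷2 = 10 each, +1 to first 0
Round 6: Dunmere=32 Greywater=29 → close Dunmere (overflow 17)
  32÷1 = 32 each, +1 to first 0

Closure order: Hollowpine, Ironridge, Elkhorn, Briarlake, Fernhollow, Dunmere
Last habitat: Greywater with 61 animals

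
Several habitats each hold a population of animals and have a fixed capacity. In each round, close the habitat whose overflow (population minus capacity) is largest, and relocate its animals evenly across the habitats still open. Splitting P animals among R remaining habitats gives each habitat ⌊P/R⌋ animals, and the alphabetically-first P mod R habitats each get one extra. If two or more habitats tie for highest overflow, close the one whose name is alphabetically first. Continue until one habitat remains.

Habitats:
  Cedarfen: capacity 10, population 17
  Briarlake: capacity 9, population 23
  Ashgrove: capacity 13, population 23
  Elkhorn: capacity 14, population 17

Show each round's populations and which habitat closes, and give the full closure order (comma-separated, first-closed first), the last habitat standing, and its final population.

Closure order: Briarlake, Ashgrove, Cedarfen
Last habitat: Elkhorn with 80 animals

Round 1: Ashgrove=23 Briarlake=23 Cedarfen=17 Elkhorn=17 → close Briarlake (overflow 14)
  23÷3 = 7 each, +1 to first 2
Round 2: Ashgrove=31 Cedarfen=25 Elkhorn=24 → close Ashgrove (overflow 18)
  31÷2 = 15 each, +1 to first 1
Round 3: Cedarfen=41 Elkhorn=39 → close Cedarfen (overflow 31)
  41÷1 = 41 each, +1 to first 0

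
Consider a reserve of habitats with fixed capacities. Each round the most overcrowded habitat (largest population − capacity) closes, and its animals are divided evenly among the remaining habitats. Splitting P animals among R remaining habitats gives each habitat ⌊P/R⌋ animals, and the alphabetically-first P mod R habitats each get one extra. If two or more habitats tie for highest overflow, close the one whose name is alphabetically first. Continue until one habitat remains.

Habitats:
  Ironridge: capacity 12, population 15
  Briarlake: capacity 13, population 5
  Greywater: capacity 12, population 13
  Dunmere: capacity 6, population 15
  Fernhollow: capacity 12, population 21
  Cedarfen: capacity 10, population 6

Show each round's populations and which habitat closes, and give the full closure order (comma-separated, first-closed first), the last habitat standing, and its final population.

Round 1: Briarlake=5 Cedarfen=6 Dunmere=15 Fernhollow=21 Greywater=13 Ironridge=15 → close Dunmere (overflow 9)
  15÷5 = 3 each, +1 to first 0
Round 2: Briarlake=8 Cedarfen=9 Fernhollow=24 Greywater=16 Ironridge=18 → close Fernhollow (overflow 12)
  24÷4 = 6 each, +1 to first 0
Round 3: Briarlake=14 Cedarfen=15 Greywater=22 Ironridge=24 → close Ironridge (overflow 12)
  24÷3 = 8 each, +1 to first 0
Round 4: Briarlake=22 Cedarfen=23 Greywater=30 → close Greywater (overflow 18)
  30÷2 = 15 each, +1 to first 0
Round 5: Briarlake=37 Cedarfen=38 → close Cedarfen (overflow 28)
  38÷1 = 38 each, +1 to first 0

Closure order: Dunmere, Fernhollow, Ironridge, Greywater, Cedarfen
Last habitat: Briarlake with 75 animals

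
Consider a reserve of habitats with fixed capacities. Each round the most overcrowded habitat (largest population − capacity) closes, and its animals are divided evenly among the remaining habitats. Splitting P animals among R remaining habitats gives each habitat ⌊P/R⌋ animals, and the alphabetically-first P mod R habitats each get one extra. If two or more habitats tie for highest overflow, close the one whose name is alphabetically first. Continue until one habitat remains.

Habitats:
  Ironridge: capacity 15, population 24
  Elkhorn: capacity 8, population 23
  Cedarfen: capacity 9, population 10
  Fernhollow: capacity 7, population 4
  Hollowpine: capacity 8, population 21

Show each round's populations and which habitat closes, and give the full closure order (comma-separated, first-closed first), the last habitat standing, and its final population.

Round 1: Cedarfen=10 Elkhorn=23 Fernhollow=4 Hollowpine=21 Ironridge=24 → close Elkhorn (overflow 15)
  23÷4 = 5 each, +1 to first 3
Round 2: Cedarfen=16 Fernhollow=10 Hollowpine=27 Ironridge=29 → close Hollowpine (overflow 19)
  27÷3 = 9 each, +1 to first 0
Round 3: Cedarfen=25 Fernhollow=19 Ironridge=38 → close Ironridge (overflow 23)
  38÷2 = 19 each, +1 to first 0
Round 4: Cedarfen=44 Fernhollow=38 → close Cedarfen (overflow 35)
  44÷1 = 44 each, +1 to first 0

Closure order: Elkhorn, Hollowpine, Ironridge, Cedarfen
Last habitat: Fernhollow with 82 animals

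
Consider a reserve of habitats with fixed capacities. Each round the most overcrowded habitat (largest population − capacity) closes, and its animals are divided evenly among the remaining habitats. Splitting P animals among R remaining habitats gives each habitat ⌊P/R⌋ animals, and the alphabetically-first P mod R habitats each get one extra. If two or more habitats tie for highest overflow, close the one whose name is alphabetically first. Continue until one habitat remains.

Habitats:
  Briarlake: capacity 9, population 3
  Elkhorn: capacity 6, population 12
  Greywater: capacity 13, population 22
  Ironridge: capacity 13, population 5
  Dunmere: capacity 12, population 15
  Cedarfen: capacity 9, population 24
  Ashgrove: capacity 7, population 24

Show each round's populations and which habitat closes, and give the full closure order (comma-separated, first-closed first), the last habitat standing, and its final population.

Round 1: Ashgrove=24 Briarlake=3 Cedarfen=24 Dunmere=15 Elkhorn=12 Greywater=22 Ironridge=5 → close Ashgrove (overflow 17)
  24÷6 = 4 each, +1 to first 0
Round 2: Briarlake=7 Cedarfen=28 Dunmere=19 Elkhorn=16 Greywater=26 Ironridge=9 → close Cedarfen (overflow 19)
  28÷5 = 5 each, +1 to first 3
Round 3: Briarlake=13 Dunmere=25 Elkhorn=22 Greywater=31 Ironridge=14 → close Greywater (overflow 18)
  31÷4 = 7 each, +1 to first 3
Round 4: Briarlake=21 Dunmere=33 Elkhorn=30 Ironridge=21 → close Elkhorn (overflow 24)
  30÷3 = 10 each, +1 to first 0
Round 5: Briarlake=31 Dunmere=43 Ironridge=31 → close Dunmere (overflow 31)
  43÷2 = 21 each, +1 to first 1
Round 6: Briarlake=53 Ironridge=52 → close Briarlake (overflow 44)
  53÷1 = 53 each, +1 to first 0

Closure order: Ashgrove, Cedarfen, Greywater, Elkhorn, Dunmere, Briarlake
Last habitat: Ironridge with 105 animals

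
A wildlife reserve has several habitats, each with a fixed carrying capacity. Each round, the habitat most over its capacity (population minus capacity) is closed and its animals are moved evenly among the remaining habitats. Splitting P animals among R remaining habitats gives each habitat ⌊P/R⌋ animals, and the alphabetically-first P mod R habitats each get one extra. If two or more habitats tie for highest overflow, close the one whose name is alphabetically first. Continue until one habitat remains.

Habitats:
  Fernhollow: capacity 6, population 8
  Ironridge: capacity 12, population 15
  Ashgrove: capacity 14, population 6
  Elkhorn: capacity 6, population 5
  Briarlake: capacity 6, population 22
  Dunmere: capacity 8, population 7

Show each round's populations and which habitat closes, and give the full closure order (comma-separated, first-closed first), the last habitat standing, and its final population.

Round 1: Ashgrove=6 Briarlake=22 Dunmere=7 Elkhorn=5 Fernhollow=8 Ironridge=15 → close Briarlake (overflow 16)
  22÷5 = 4 each, +1 to first 2
Round 2: Ashgrove=11 Dunmere=12 Elkhorn=9 Fernhollow=12 Ironridge=19 → close Ironridge (overflow 7)
  19÷4 = 4 each, +1 to first 3
Round 3: Ashgrove=16 Dunmere=17 Elkhorn=14 Fernhollow=16 → close Fernhollow (overflow 10)
  16÷3 = 5 each, +1 to first 1
Round 4: Ashgrove=22 Dunmere=22 Elkhorn=19 → close Dunmere (overflow 14)
  22÷2 = 11 each, +1 to first 0
Round 5: Ashgrove=33 Elkhorn=30 → close Elkhorn (overflow 24)
  30÷1 = 30 each, +1 to first 0

Closure order: Briarlake, Ironridge, Fernhollow, Dunmere, Elkhorn
Last habitat: Ashgrove with 63 animals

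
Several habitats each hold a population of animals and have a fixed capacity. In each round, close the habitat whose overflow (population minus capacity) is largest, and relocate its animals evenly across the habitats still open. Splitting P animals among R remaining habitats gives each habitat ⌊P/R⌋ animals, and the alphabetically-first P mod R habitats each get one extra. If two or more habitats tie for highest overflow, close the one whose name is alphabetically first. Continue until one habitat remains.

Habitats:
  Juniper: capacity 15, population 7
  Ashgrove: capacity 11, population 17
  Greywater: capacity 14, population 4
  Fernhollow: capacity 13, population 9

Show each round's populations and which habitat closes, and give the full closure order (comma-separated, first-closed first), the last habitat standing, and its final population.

Closure order: Ashgrove, Fernhollow, Greywater
Last habitat: Juniper with 37 animals

Round 1: Ashgrove=17 Fernhollow=9 Greywater=4 Juniper=7 → close Ashgrove (overflow 6)
  17÷3 = 5 each, +1 to first 2
Round 2: Fernhollow=15 Greywater=10 Juniper=12 → close Fernhollow (overflow 2)
  15÷2 = 7 each, +1 to first 1
Round 3: Greywater=18 Juniper=19 → close Greywater (overflow 4)
  18÷1 = 18 each, +1 to first 0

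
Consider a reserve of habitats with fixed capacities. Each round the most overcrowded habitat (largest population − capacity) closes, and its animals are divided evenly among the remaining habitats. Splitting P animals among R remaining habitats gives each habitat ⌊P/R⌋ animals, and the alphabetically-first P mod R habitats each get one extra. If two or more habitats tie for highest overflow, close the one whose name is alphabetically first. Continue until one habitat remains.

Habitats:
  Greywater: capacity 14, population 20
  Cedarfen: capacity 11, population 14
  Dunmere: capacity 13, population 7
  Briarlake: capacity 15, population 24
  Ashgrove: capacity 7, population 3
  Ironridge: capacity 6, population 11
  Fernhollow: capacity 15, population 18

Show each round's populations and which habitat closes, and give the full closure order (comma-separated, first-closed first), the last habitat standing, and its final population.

Round 1: Ashgrove=3 Briarlake=24 Cedarfen=14 Dunmere=7 Fernhollow=18 Greywater=20 Ironridge=11 → close Briarlake (overflow 9)
  24÷6 = 4 each, +1 to first 0
Round 2: Ashgrove=7 Cedarfen=18 Dunmere=11 Fernhollow=22 Greywater=24 Ironridge=15 → close Greywater (overflow 10)
  24÷5 = 4 each, +1 to first 4
Round 3: Ashgrove=12 Cedarfen=23 Dunmere=16 Fernhollow=27 Ironridge=19 → close Ironridge (overflow 13)
  19÷4 = 4 each, +1 to first 3
Round 4: Ashgrove=17 Cedarfen=28 Dunmere=21 Fernhollow=31 → close Cedarfen (overflow 17)
  28÷3 = 9 each, +1 to first 1
Round 5: Ashgrove=27 Dunmere=30 Fernhollow=40 → close Fernhollow (overflow 25)
  40÷2 = 20 each, +1 to first 0
Round 6: Ashgrove=47 Dunmere=50 → close Ashgrove (overflow 40)
  47÷1 = 47 each, +1 to first 0

Closure order: Briarlake, Greywater, Ironridge, Cedarfen, Fernhollow, Ashgrove
Last habitat: Dunmere with 97 animals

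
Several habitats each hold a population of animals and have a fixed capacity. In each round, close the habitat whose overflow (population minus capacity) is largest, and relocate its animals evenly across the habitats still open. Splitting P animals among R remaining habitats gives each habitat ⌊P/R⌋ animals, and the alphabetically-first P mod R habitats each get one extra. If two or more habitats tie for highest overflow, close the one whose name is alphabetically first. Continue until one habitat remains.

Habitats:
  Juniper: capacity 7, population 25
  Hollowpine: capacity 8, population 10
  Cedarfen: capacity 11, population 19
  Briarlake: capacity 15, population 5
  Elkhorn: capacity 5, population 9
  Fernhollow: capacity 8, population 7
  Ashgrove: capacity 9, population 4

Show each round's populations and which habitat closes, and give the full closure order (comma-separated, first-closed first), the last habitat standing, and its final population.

Closure order: Juniper, Cedarfen, Elkhorn, Hollowpine, Ashgrove, Fernhollow
Last habitat: Briarlake with 79 animals

Round 1: Ashgrove=4 Briarlake=5 Cedarfen=19 Elkhorn=9 Fernhollow=7 Hollowpine=10 Juniper=25 → close Juniper (overflow 18)
  25÷6 = 4 each, +1 to first 1
Round 2: Ashgrove=9 Briarlake=9 Cedarfen=23 Elkhorn=13 Fernhollow=11 Hollowpine=14 → close Cedarfen (overflow 12)
  23÷5 = 4 each, +1 to first 3
Round 3: Ashgrove=14 Briarlake=14 Elkhorn=18 Fernhollow=15 Hollowpine=18 → close Elkhorn (overflow 13)
  18÷4 = 4 each, +1 to first 2
Round 4: Ashgrove=19 Briarlake=19 Fernhollow=19 Hollowpine=22 → close Hollowpine (overflow 14)
  22÷3 = 7 each, +1 to first 1
Round 5: Ashgrove=27 Briarlake=26 Fernhollow=26 → close Ashgrove (overflow 18)
  27÷2 = 13 each, +1 to first 1
Round 6: Briarlake=40 Fernhollow=39 → close Fernhollow (overflow 31)
  39÷1 = 39 each, +1 to first 0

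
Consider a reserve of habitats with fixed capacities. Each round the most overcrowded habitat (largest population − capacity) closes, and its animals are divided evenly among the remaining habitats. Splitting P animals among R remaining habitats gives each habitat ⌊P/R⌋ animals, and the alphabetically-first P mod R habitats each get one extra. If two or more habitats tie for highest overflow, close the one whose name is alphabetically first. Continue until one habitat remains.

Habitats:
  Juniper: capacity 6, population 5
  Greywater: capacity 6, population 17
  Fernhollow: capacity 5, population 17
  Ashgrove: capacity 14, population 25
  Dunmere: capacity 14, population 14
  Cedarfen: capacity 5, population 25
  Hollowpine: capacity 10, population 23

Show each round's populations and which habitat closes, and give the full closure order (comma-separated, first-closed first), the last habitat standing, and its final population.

Round 1: Ashgrove=25 Cedarfen=25 Dunmere=14 Fernhollow=17 Greywater=17 Hollowpine=23 Juniper=5 → close Cedarfen (overflow 20)
  25÷6 = 4 each, +1 to first 1
Round 2: Ashgrove=30 Dunmere=18 Fernhollow=21 Greywater=21 Hollowpine=27 Juniper=9 → close Hollowpine (overflow 17)
  27÷5 = 5 each, +1 to first 2
Round 3: Ashgrove=36 Dunmere=24 Fernhollow=26 Greywater=26 Juniper=14 → close Ashgrove (overflow 22)
  36÷4 = 9 each, +1 to first 0
Round 4: Dunmere=33 Fernhollow=35 Greywater=35 Juniper=23 → close Fernhollow (overflow 30)
  35÷3 = 11 each, +1 to first 2
Round 5: Dunmere=45 Greywater=47 Juniper=34 → close Greywater (overflow 41)
  47÷2 = 23 each, +1 to first 1
Round 6: Dunmere=69 Juniper=57 → close Dunmere (overflow 55)
  69÷1 = 69 each, +1 to first 0

Closure order: Cedarfen, Hollowpine, Ashgrove, Fernhollow, Greywater, Dunmere
Last habitat: Juniper with 126 animals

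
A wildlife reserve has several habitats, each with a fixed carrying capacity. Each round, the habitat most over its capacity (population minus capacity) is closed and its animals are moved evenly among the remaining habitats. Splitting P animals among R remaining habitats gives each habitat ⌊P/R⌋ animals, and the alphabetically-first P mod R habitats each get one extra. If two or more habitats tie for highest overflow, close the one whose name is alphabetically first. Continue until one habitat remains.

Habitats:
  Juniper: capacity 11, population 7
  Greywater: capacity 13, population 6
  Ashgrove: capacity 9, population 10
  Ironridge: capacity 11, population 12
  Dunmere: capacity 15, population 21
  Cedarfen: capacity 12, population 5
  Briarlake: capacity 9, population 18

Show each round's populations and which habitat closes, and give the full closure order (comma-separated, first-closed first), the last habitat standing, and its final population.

Round 1: Ashgrove=10 Briarlake=18 Cedarfen=5 Dunmere=21 Greywater=6 Ironridge=12 Juniper=7 → close Briarlake (overflow 9)
  18÷6 = 3 each, +1 to first 0
Round 2: Ashgrove=13 Cedarfen=8 Dunmere=24 Greywater=9 Ironridge=15 Juniper=10 → close Dunmere (overflow 9)
  24÷5 = 4 each, +1 to first 4
Round 3: Ashgrove=18 Cedarfen=13 Greywater=14 Ironridge=20 Juniper=14 → close Ashgrove (overflow 9)
  18÷4 = 4 each, +1 to first 2
Round 4: Cedarfen=18 Greywater=19 Ironridge=24 Juniper=18 → close Ironridge (overflow 13)
  24÷3 = 8 each, +1 to first 0
Round 5: Cedarfen=26 Greywater=27 Juniper=26 → close Juniper (overflow 15)
  26÷2 = 13 each, +1 to first 0
Round 6: Cedarfen=39 Greywater=40 → close Cedarfen (overflow 27)
  39÷1 = 39 each, +1 to first 0

Closure order: Briarlake, Dunmere, Ashgrove, Ironridge, Juniper, Cedarfen
Last habitat: Greywater with 79 animals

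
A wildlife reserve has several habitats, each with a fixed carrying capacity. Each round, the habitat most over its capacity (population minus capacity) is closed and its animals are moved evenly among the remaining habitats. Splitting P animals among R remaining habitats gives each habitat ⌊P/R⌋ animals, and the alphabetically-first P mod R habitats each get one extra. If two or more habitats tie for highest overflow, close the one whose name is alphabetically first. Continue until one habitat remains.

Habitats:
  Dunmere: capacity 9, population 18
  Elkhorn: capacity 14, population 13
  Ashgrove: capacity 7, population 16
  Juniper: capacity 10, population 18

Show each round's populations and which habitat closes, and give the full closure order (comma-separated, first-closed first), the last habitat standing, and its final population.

Closure order: Ashgrove, Dunmere, Juniper
Last habitat: Elkhorn with 65 animals

Round 1: Ashgrove=16 Dunmere=18 Elkhorn=13 Juniper=18 → close Ashgrove (overflow 9)
  16÷3 = 5 each, +1 to first 1
Round 2: Dunmere=24 Elkhorn=18 Juniper=23 → close Dunmere (overflow 15)
  24÷2 = 12 each, +1 to first 0
Round 3: Elkhorn=30 Juniper=35 → close Juniper (overflow 25)
  35÷1 = 35 each, +1 to first 0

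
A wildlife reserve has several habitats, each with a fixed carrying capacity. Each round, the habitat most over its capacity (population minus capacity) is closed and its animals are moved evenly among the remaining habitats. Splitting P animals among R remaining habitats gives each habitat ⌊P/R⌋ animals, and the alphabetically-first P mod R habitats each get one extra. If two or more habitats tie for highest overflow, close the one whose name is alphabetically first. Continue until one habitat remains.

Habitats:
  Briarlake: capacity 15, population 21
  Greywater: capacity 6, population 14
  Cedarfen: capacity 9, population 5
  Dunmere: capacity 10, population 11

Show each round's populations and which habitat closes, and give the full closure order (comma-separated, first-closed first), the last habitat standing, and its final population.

Round 1: Briarlake=21 Cedarfen=5 Dunmere=11 Greywater=14 → close Greywater (overflow 8)
  14÷3 = 4 each, +1 to first 2
Round 2: Briarlake=26 Cedarfen=10 Dunmere=15 → close Briarlake (overflow 11)
  26÷2 = 13 each, +1 to first 0
Round 3: Cedarfen=23 Dunmere=28 → close Dunmere (overflow 18)
  28÷1 = 28 each, +1 to first 0

Closure order: Greywater, Briarlake, Dunmere
Last habitat: Cedarfen with 51 animals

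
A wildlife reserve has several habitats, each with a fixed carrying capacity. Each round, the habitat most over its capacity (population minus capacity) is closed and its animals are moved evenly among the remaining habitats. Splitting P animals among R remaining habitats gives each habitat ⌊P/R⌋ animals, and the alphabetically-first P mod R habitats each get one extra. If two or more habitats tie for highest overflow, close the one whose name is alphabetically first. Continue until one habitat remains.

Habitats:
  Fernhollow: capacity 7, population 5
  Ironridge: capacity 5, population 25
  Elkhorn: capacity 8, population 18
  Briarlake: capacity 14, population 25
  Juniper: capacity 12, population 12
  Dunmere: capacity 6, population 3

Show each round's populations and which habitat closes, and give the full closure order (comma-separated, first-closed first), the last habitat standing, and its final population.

Round 1: Briarlake=25 Dunmere=3 Elkhorn=18 Fernhollow=5 Ironridge=25 Juniper=12 → close Ironridge (overflow 20)
  25÷5 = 5 each, +1 to first 0
Round 2: Briarlake=30 Dunmere=8 Elkhorn=23 Fernhollow=10 Juniper=17 → close Briarlake (overflow 16)
  30÷4 = 7 each, +1 to first 2
Round 3: Dunmere=16 Elkhorn=31 Fernhollow=17 Juniper=24 → close Elkhorn (overflow 23)
  31÷3 = 10 each, +1 to first 1
Round 4: Dunmere=27 Fernhollow=27 Juniper=34 → close Juniper (overflow 22)
  34÷2 = 17 each, +1 to first 0
Round 5: Dunmere=44 Fernhollow=44 → close Dunmere (overflow 38)
  44÷1 = 44 each, +1 to first 0

Closure order: Ironridge, Briarlake, Elkhorn, Juniper, Dunmere
Last habitat: Fernhollow with 88 animals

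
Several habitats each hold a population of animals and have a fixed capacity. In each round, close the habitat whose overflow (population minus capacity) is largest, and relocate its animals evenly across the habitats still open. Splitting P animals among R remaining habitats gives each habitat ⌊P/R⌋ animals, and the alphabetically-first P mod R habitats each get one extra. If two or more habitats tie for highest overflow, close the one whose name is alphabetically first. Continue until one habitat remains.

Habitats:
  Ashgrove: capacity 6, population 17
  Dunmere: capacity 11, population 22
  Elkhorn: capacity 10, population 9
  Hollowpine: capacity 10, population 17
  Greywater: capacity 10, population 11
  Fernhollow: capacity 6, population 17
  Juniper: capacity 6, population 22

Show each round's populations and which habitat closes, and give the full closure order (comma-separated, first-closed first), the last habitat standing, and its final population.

Round 1: Ashgrove=17 Dunmere=22 Elkhorn=9 Fernhollow=17 Greywater=11 Hollowpine=17 Juniper=22 → close Juniper (overflow 16)
  22÷6 = 3 each, +1 to first 4
Round 2: Ashgrove=21 Dunmere=26 Elkhorn=13 Fernhollow=21 Greywater=14 Hollowpine=20 → close Ashgrove (overflow 15)
  21÷5 = 4 each, +1 to first 1
Round 3: Dunmere=31 Elkhorn=17 Fernhollow=25 Greywater=18 Hollowpine=24 → close Dunmere (overflow 20)
  31÷4 = 7 each, +1 to first 3
Round 4: Elkhorn=25 Fernhollow=33 Greywater=26 Hollowpine=31 → close Fernhollow (overflow 27)
  33÷3 = 11 each, +1 to first 0
Round 5: Elkhorn=36 Greywater=37 Hollowpine=42 → close Hollowpine (overflow 32)
  42÷2 = 21 each, +1 to first 0
Round 6: Elkhorn=57 Greywater=58 → close Greywater (overflow 48)
  58÷1 = 58 each, +1 to first 0

Closure order: Juniper, Ashgrove, Dunmere, Fernhollow, Hollowpine, Greywater
Last habitat: Elkhorn with 115 animals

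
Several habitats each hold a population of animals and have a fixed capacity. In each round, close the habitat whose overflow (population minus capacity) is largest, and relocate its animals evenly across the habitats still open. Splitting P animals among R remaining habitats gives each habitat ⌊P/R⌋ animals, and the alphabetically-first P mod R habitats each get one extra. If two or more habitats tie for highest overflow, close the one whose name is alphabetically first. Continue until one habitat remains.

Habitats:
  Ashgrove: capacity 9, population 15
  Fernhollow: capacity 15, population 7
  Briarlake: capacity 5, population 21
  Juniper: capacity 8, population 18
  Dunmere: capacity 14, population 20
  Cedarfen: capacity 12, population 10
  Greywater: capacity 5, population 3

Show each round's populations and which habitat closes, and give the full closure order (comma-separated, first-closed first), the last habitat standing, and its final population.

Round 1: Ashgrove=15 Briarlake=21 Cedarfen=10 Dunmere=20 Fernhollow=7 Greywater=3 Juniper=18 → close Briarlake (overflow 16)
  21÷6 = 3 each, +1 to first 3
Round 2: Ashgrove=19 Cedarfen=14 Dunmere=24 Fernhollow=10 Greywater=6 Juniper=21 → close Juniper (overflow 13)
  21÷5 = 4 each, +1 to first 1
Round 3: Ashgrove=24 Cedarfen=18 Dunmere=28 Fernhollow=14 Greywater=10 → close Ashgrove (overflow 15)
  24÷4 = 6 each, +1 to first 0
Round 4: Cedarfen=24 Dunmere=34 Fernhollow=20 Greywater=16 → close Dunmere (overflow 20)
  34÷3 = 11 each, +1 to first 1
Round 5: Cedarfen=36 Fernhollow=31 Greywater=27 → close Cedarfen (overflow 24)
  36÷2 = 18 each, +1 to first 0
Round 6: Fernhollow=49 Greywater=45 → close Greywater (overflow 40)
  45÷1 = 45 each, +1 to first 0

Closure order: Briarlake, Juniper, Ashgrove, Dunmere, Cedarfen, Greywater
Last habitat: Fernhollow with 94 animals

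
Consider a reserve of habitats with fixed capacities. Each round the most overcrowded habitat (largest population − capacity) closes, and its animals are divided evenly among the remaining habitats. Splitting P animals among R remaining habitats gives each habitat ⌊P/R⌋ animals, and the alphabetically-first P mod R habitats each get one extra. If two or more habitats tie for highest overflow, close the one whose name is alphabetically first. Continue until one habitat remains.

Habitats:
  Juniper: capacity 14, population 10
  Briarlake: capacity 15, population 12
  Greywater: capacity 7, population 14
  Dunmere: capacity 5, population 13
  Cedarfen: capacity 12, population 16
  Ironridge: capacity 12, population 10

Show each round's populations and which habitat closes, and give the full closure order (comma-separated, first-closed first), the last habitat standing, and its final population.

Closure order: Dunmere, Greywater, Cedarfen, Briarlake, Ironridge
Last habitat: Juniper with 75 animals

Round 1: Briarlake=12 Cedarfen=16 Dunmere=13 Greywater=14 Ironridge=10 Juniper=10 → close Dunmere (overflow 8)
  13÷5 = 2 each, +1 to first 3
Round 2: Briarlake=15 Cedarfen=19 Greywater=17 Ironridge=12 Juniper=12 → close Greywater (overflow 10)
  17÷4 = 4 each, +1 to first 1
Round 3: Briarlake=20 Cedarfen=23 Ironridge=16 Juniper=16 → close Cedarfen (overflow 11)
  23÷3 = 7 each, +1 to first 2
Round 4: Briarlake=28 Ironridge=24 Juniper=23 → close Briarlake (overflow 13)
  28÷2 = 14 each, +1 to first 0
Round 5: Ironridge=38 Juniper=37 → close Ironridge (overflow 26)
  38÷1 = 38 each, +1 to first 0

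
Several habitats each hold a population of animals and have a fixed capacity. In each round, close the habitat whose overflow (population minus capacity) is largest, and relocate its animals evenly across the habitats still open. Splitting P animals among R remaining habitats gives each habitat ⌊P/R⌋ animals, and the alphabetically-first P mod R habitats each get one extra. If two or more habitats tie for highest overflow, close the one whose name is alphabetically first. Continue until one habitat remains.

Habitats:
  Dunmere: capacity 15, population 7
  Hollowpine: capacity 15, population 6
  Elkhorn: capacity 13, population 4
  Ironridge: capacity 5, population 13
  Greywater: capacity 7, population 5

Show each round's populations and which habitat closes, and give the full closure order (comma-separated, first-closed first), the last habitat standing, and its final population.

Closure order: Ironridge, Greywater, Dunmere, Elkhorn
Last habitat: Hollowpine with 35 animals

Round 1: Dunmere=7 Elkhorn=4 Greywater=5 Hollowpine=6 Ironridge=13 → close Ironridge (overflow 8)
  13÷4 = 3 each, +1 to first 1
Round 2: Dunmere=11 Elkhorn=7 Greywater=8 Hollowpine=9 → close Greywater (overflow 1)
  8÷3 = 2 each, +1 to first 2
Round 3: Dunmere=14 Elkhorn=10 Hollowpine=11 → close Dunmere (overflow -1)
  14÷2 = 7 each, +1 to first 0
Round 4: Elkhorn=17 Hollowpine=18 → close Elkhorn (overflow 4)
  17÷1 = 17 each, +1 to first 0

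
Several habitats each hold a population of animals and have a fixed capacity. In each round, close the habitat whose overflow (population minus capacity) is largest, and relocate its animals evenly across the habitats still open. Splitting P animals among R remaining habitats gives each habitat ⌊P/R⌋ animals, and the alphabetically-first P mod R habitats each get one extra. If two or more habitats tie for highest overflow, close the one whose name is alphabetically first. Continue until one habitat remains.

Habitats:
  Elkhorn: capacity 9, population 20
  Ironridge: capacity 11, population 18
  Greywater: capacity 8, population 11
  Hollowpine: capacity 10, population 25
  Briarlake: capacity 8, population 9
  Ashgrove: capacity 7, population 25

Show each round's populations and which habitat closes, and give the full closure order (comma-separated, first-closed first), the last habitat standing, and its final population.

Closure order: Ashgrove, Hollowpine, Elkhorn, Ironridge, Briarlake
Last habitat: Greywater with 108 animals

Round 1: Ashgrove=25 Briarlake=9 Elkhorn=20 Greywater=11 Hollowpine=25 Ironridge=18 → close Ashgrove (overflow 18)
  25÷5 = 5 each, +1 to first 0
Round 2: Briarlake=14 Elkhorn=25 Greywater=16 Hollowpine=30 Ironridge=23 → close Hollowpine (overflow 20)
  30÷4 = 7 each, +1 to first 2
Round 3: Briarlake=22 Elkhorn=33 Greywater=23 Ironridge=30 → close Elkhorn (overflow 24)
  33÷3 = 11 each, +1 to first 0
Round 4: Briarlake=33 Greywater=34 Ironridge=41 → close Ironridge (overflow 30)
  41÷2 = 20 each, +1 to first 1
Round 5: Briarlake=54 Greywater=54 → close Briarlake (overflow 46)
  54÷1 = 54 each, +1 to first 0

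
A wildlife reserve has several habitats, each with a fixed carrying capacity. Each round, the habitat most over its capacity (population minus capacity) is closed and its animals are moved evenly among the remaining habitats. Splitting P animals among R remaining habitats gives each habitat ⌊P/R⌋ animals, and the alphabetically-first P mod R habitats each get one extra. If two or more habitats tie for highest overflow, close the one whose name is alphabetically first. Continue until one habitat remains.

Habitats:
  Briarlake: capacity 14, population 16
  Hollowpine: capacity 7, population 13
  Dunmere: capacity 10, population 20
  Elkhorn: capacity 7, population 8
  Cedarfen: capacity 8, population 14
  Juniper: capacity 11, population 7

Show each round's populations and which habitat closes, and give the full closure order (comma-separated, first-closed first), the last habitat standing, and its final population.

Closure order: Dunmere, Cedarfen, Hollowpine, Briarlake, Elkhorn
Last habitat: Juniper with 78 animals

Round 1: Briarlake=16 Cedarfen=14 Dunmere=20 Elkhorn=8 Hollowpine=13 Juniper=7 → close Dunmere (overflow 10)
  20÷5 = 4 each, +1 to first 0
Round 2: Briarlake=20 Cedarfen=18 Elkhorn=12 Hollowpine=17 Juniper=11 → close Cedarfen (overflow 10)
  18÷4 = 4 each, +1 to first 2
Round 3: Briarlake=25 Elkhorn=17 Hollowpine=21 Juniper=15 → close Hollowpine (overflow 14)
  21÷3 = 7 each, +1 to first 0
Round 4: Briarlake=32 Elkhorn=24 Juniper=22 → close Briarlake (overflow 18)
  32÷2 = 16 each, +1 to first 0
Round 5: Elkhorn=40 Juniper=38 → close Elkhorn (overflow 33)
  40÷1 = 40 each, +1 to first 0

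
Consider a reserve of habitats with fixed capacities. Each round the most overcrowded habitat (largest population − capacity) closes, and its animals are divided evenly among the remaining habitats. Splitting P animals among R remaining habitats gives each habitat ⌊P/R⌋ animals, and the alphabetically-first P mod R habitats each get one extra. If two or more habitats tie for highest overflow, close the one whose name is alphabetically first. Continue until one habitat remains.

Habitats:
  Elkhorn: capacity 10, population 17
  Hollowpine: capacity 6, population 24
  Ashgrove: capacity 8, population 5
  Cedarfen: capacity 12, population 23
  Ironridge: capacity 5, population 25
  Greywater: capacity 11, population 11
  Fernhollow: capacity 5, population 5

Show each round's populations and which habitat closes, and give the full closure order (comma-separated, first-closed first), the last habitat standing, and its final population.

Closure order: Ironridge, Hollowpine, Cedarfen, Elkhorn, Ashgrove, Fernhollow
Last habitat: Greywater with 110 animals

Round 1: Ashgrove=5 Cedarfen=23 Elkhorn=17 Fernhollow=5 Greywater=11 Hollowpine=24 Ironridge=25 → close Ironridge (overflow 20)
  25÷6 = 4 each, +1 to first 1
Round 2: Ashgrove=10 Cedarfen=27 Elkhorn=21 Fernhollow=9 Greywater=15 Hollowpine=28 → close Hollowpine (overflow 22)
  28÷5 = 5 each, +1 to first 3
Round 3: Ashgrove=16 Cedarfen=33 Elkhorn=27 Fernhollow=14 Greywater=20 → close Cedarfen (overflow 21)
  33÷4 = 8 each, +1 to first 1
Round 4: Ashgrove=25 Elkhorn=35 Fernhollow=22 Greywater=28 → close Elkhorn (overflow 25)
  35÷3 = 11 each, +1 to first 2
Round 5: Ashgrove=37 Fernhollow=34 Greywater=39 → close Ashgrove (overflow 29)
  37÷2 = 18 each, +1 to first 1
Round 6: Fernhollow=53 Greywater=57 → close Fernhollow (overflow 48)
  53÷1 = 53 each, +1 to first 0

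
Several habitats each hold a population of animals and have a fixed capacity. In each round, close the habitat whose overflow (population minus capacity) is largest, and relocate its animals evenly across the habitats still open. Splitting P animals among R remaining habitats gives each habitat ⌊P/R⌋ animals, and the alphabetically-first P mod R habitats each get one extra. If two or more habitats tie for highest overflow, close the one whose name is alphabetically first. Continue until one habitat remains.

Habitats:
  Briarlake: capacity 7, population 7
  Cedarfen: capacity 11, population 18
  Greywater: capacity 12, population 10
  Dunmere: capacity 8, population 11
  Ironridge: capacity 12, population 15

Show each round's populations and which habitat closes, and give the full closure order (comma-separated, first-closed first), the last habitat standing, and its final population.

Round 1: Briarlake=7 Cedarfen=18 Dunmere=11 Greywater=10 Ironridge=15 → close Cedarfen (overflow 7)
  18÷4 = 4 each, +1 to first 2
Round 2: Briarlake=12 Dunmere=16 Greywater=14 Ironridge=19 → close Dunmere (overflow 8)
  16÷3 = 5 each, +1 to first 1
Round 3: Briarlake=18 Greywater=19 Ironridge=24 → close Ironridge (overflow 12)
  24÷2 = 12 each, +1 to first 0
Round 4: Briarlake=30 Greywater=31 → close Briarlake (overflow 23)
  30÷1 = 30 each, +1 to first 0

Closure order: Cedarfen, Dunmere, Ironridge, Briarlake
Last habitat: Greywater with 61 animals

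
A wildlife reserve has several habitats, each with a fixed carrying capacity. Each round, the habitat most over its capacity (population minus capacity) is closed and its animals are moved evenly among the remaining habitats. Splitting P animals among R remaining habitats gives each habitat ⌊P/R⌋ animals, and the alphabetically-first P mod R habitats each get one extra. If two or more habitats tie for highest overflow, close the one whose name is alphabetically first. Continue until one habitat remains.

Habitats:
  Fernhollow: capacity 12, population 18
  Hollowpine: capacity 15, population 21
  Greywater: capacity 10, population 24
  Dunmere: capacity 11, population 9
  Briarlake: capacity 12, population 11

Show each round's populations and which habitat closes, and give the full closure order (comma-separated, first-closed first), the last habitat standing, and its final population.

Closure order: Greywater, Fernhollow, Hollowpine, Briarlake
Last habitat: Dunmere with 83 animals

Round 1: Briarlake=11 Dunmere=9 Fernhollow=18 Greywater=24 Hollowpine=21 → close Greywater (overflow 14)
  24÷4 = 6 each, +1 to first 0
Round 2: Briarlake=17 Dunmere=15 Fernhollow=24 Hollowpine=27 → close Fernhollow (overflow 12)
  24÷3 = 8 each, +1 to first 0
Round 3: Briarlake=25 Dunmere=23 Hollowpine=35 → close Hollowpine (overflow 20)
  35÷2 = 17 each, +1 to first 1
Round 4: Briarlake=43 Dunmere=40 → close Briarlake (overflow 31)
  43÷1 = 43 each, +1 to first 0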